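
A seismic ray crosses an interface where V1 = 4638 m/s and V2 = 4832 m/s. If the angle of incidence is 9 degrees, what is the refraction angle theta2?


sin(theta1) = sin(9 deg) = 0.156434
sin(theta2) = V2/V1 * sin(theta1) = 4832/4638 * 0.156434 = 0.162978
theta2 = arcsin(0.162978) = 9.3798 degrees

9.3798


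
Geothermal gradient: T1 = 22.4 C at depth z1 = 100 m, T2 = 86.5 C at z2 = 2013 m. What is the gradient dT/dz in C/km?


dT = 86.5 - 22.4 = 64.1 C
dz = 2013 - 100 = 1913 m
gradient = dT/dz * 1000 = 64.1/1913 * 1000 = 33.5076 C/km

33.5076


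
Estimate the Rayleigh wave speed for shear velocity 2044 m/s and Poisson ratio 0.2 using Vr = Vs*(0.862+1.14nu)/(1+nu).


Numerator factor = 0.862 + 1.14*0.2 = 1.09
Denominator = 1 + 0.2 = 1.2
Vr = 2044 * 1.09 / 1.2 = 1856.63 m/s

1856.63


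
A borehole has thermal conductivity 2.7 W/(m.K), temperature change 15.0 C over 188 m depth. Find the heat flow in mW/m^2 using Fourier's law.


q = k * dT / dz * 1000
= 2.7 * 15.0 / 188 * 1000
= 0.215426 * 1000
= 215.4255 mW/m^2

215.4255


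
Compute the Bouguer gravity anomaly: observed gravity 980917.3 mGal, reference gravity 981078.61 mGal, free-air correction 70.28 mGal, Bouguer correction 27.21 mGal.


BA = g_obs - g_ref + FAC - BC
= 980917.3 - 981078.61 + 70.28 - 27.21
= -118.24 mGal

-118.24


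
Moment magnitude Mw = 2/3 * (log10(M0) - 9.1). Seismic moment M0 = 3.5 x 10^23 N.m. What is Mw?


log10(M0) = log10(3.5 x 10^23) = 23.5441
Mw = 2/3 * (23.5441 - 9.1)
= 2/3 * 14.4441
= 9.63

9.63


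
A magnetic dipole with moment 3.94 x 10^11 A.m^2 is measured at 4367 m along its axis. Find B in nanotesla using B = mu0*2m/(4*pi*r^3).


m = 3.94 x 10^11 = 394000000000 A.m^2
2m = 788000000000 A.m^2
r^3 = 4367^3 = 83281698863
B = (4pi*10^-7) * 788000000000 / (4*pi * 83281698863) * 1e9
= 990230.004412 / 1046548693305.91 * 1e9
= 946.1863 nT

946.1863


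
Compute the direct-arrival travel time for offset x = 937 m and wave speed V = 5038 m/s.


t = x / V
= 937 / 5038
= 0.186 s

0.186


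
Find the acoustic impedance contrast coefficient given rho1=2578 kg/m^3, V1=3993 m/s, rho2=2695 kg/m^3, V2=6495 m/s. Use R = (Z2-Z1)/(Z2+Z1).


Z1 = 2578 * 3993 = 10293954
Z2 = 2695 * 6495 = 17504025
R = (17504025 - 10293954) / (17504025 + 10293954) = 7210071 / 27797979 = 0.2594

0.2594


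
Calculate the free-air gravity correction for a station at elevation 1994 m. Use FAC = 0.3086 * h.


FAC = 0.3086 * h
= 0.3086 * 1994
= 615.3484 mGal

615.3484


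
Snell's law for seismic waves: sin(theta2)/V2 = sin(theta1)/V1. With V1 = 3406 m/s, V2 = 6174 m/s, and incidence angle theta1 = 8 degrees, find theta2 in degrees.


sin(theta1) = sin(8 deg) = 0.139173
sin(theta2) = V2/V1 * sin(theta1) = 6174/3406 * 0.139173 = 0.252277
theta2 = arcsin(0.252277) = 14.6123 degrees

14.6123


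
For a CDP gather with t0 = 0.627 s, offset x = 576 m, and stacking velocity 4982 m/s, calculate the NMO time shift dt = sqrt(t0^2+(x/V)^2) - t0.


x/Vnmo = 576/4982 = 0.115616
(x/Vnmo)^2 = 0.013367
t0^2 = 0.393129
sqrt(0.393129 + 0.013367) = 0.63757
dt = 0.63757 - 0.627 = 0.01057

0.01057


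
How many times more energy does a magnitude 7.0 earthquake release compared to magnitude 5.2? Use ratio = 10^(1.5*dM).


M2 - M1 = 7.0 - 5.2 = 1.8
1.5 * 1.8 = 2.7
ratio = 10^2.7 = 501.19

501.19


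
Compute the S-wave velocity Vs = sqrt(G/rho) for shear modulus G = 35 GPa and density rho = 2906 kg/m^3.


Convert G to Pa: G = 35e9 Pa
Compute G/rho = 35e9 / 2906 = 12044046.7997
Vs = sqrt(12044046.7997) = 3470.45 m/s

3470.45


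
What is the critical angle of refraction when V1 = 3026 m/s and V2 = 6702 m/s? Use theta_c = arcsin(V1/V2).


V1/V2 = 3026/6702 = 0.451507
theta_c = arcsin(0.451507) = 26.8404 degrees

26.8404


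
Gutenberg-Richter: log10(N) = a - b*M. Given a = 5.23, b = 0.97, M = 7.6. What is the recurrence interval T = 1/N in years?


log10(N) = 5.23 - 0.97*7.6 = -2.142
N = 10^-2.142 = 0.007211
T = 1/N = 1/0.007211 = 138.6756 years

138.6756


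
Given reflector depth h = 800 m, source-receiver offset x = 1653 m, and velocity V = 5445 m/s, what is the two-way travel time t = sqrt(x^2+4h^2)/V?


x^2 + 4h^2 = 1653^2 + 4*800^2 = 2732409 + 2560000 = 5292409
sqrt(5292409) = 2300.5236
t = 2300.5236 / 5445 = 0.4225 s

0.4225


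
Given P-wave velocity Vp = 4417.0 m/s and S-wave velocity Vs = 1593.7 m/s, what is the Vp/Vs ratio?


Vp/Vs = 4417.0 / 1593.7
= 2.7715

2.7715


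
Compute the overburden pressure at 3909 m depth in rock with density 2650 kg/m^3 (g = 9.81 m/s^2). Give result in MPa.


P = rho * g * z / 1e6
= 2650 * 9.81 * 3909 / 1e6
= 101620318.5 / 1e6
= 101.6203 MPa

101.6203


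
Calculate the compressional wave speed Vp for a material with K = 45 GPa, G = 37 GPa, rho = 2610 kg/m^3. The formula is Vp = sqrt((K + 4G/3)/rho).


First compute the effective modulus:
K + 4G/3 = 45e9 + 4*37e9/3 = 94333333333.33 Pa
Then divide by density:
94333333333.33 / 2610 = 36143039.5913 Pa/(kg/m^3)
Take the square root:
Vp = sqrt(36143039.5913) = 6011.91 m/s

6011.91


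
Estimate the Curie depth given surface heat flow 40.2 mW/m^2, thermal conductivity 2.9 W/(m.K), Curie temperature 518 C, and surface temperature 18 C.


T_Curie - T_surf = 518 - 18 = 500 C
Convert q to W/m^2: 40.2 mW/m^2 = 0.0402 W/m^2
d = 500 * 2.9 / 0.0402 = 36069.65 m

36069.65


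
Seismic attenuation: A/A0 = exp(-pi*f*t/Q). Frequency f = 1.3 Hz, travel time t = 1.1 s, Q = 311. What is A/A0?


pi*f*t/Q = pi*1.3*1.1/311 = 0.014445
A/A0 = exp(-0.014445) = 0.985659

0.985659


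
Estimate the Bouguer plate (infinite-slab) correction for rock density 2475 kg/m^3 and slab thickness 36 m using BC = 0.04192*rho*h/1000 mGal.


BC = 0.04192 * rho * h / 1000
= 0.04192 * 2475 * 36 / 1000
= 3.7351 mGal

3.7351


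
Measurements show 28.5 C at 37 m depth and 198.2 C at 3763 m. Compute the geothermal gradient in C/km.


dT = 198.2 - 28.5 = 169.7 C
dz = 3763 - 37 = 3726 m
gradient = dT/dz * 1000 = 169.7/3726 * 1000 = 45.5448 C/km

45.5448


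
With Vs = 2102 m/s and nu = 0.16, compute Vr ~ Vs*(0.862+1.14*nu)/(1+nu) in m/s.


Numerator factor = 0.862 + 1.14*0.16 = 1.0444
Denominator = 1 + 0.16 = 1.16
Vr = 2102 * 1.0444 / 1.16 = 1892.52 m/s

1892.52


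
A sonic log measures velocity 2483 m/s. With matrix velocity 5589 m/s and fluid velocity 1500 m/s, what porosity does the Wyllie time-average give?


1/V - 1/Vm = 1/2483 - 1/5589 = 0.00022382
1/Vf - 1/Vm = 1/1500 - 1/5589 = 0.00048774
phi = 0.00022382 / 0.00048774 = 0.4589

0.4589


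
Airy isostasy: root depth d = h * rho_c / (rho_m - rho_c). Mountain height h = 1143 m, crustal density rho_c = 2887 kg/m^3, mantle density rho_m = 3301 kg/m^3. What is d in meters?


rho_m - rho_c = 3301 - 2887 = 414
d = 1143 * 2887 / 414
= 3299841 / 414
= 7970.63 m

7970.63


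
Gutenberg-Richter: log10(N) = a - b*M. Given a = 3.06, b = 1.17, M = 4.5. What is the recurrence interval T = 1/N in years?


log10(N) = 3.06 - 1.17*4.5 = -2.205
N = 10^-2.205 = 0.006237
T = 1/N = 1/0.006237 = 160.3245 years

160.3245


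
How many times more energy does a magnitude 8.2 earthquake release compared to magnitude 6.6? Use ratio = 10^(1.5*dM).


M2 - M1 = 8.2 - 6.6 = 1.6
1.5 * 1.6 = 2.4
ratio = 10^2.4 = 251.19

251.19


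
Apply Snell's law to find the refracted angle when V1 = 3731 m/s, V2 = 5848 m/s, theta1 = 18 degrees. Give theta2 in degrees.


sin(theta1) = sin(18 deg) = 0.309017
sin(theta2) = V2/V1 * sin(theta1) = 5848/3731 * 0.309017 = 0.484356
theta2 = arcsin(0.484356) = 28.9703 degrees

28.9703


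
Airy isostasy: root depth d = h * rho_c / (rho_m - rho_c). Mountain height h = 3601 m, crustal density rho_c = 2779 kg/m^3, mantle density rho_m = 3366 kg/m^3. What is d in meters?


rho_m - rho_c = 3366 - 2779 = 587
d = 3601 * 2779 / 587
= 10007179 / 587
= 17048.01 m

17048.01


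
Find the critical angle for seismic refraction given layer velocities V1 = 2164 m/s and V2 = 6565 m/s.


V1/V2 = 2164/6565 = 0.329627
theta_c = arcsin(0.329627) = 19.2461 degrees

19.2461


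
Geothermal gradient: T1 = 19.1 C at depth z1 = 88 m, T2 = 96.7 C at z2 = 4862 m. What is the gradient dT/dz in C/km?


dT = 96.7 - 19.1 = 77.6 C
dz = 4862 - 88 = 4774 m
gradient = dT/dz * 1000 = 77.6/4774 * 1000 = 16.2547 C/km

16.2547


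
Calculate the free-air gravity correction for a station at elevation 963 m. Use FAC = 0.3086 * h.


FAC = 0.3086 * h
= 0.3086 * 963
= 297.1818 mGal

297.1818


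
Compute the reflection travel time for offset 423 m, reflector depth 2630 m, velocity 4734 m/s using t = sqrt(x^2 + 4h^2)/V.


x^2 + 4h^2 = 423^2 + 4*2630^2 = 178929 + 27667600 = 27846529
sqrt(27846529) = 5276.981
t = 5276.981 / 4734 = 1.1147 s

1.1147


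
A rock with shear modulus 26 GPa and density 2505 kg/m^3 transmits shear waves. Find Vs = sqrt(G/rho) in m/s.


Convert G to Pa: G = 26e9 Pa
Compute G/rho = 26e9 / 2505 = 10379241.517
Vs = sqrt(10379241.517) = 3221.68 m/s

3221.68


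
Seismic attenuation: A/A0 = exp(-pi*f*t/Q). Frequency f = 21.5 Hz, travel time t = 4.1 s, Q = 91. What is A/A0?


pi*f*t/Q = pi*21.5*4.1/91 = 3.043202
A/A0 = exp(-3.043202) = 0.047682

0.047682


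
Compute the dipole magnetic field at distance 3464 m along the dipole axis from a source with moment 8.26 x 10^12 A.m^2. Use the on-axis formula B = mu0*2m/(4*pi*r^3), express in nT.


m = 8.26 x 10^12 = 8260000000000 A.m^2
2m = 16520000000000 A.m^2
r^3 = 3464^3 = 41565561344
B = (4pi*10^-7) * 16520000000000 / (4*pi * 41565561344) * 1e9
= 20759644.254921 / 522328248642.59 * 1e9
= 39744.441 nT

39744.441


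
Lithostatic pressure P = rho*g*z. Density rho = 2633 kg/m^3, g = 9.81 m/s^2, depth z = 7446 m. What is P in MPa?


P = rho * g * z / 1e6
= 2633 * 9.81 * 7446 / 1e6
= 192328169.58 / 1e6
= 192.3282 MPa

192.3282


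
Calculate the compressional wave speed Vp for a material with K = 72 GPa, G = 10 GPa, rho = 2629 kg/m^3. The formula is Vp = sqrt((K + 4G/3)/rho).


First compute the effective modulus:
K + 4G/3 = 72e9 + 4*10e9/3 = 85333333333.33 Pa
Then divide by density:
85333333333.33 / 2629 = 32458475.9731 Pa/(kg/m^3)
Take the square root:
Vp = sqrt(32458475.9731) = 5697.23 m/s

5697.23


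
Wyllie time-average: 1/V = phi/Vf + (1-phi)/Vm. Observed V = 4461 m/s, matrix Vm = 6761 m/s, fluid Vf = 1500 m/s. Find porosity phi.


1/V - 1/Vm = 1/4461 - 1/6761 = 7.626e-05
1/Vf - 1/Vm = 1/1500 - 1/6761 = 0.00051876
phi = 7.626e-05 / 0.00051876 = 0.147

0.147


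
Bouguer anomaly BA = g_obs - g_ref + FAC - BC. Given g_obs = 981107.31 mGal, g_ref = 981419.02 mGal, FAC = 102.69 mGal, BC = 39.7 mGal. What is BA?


BA = g_obs - g_ref + FAC - BC
= 981107.31 - 981419.02 + 102.69 - 39.7
= -248.72 mGal

-248.72


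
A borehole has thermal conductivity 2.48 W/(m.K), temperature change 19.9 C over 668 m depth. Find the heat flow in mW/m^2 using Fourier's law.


q = k * dT / dz * 1000
= 2.48 * 19.9 / 668 * 1000
= 0.07388 * 1000
= 73.8802 mW/m^2

73.8802


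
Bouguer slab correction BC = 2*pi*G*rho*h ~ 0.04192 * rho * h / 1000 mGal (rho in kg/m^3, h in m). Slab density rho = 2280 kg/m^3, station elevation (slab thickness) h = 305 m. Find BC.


BC = 0.04192 * rho * h / 1000
= 0.04192 * 2280 * 305 / 1000
= 29.1512 mGal

29.1512


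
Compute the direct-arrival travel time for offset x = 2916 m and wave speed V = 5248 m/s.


t = x / V
= 2916 / 5248
= 0.5556 s

0.5556


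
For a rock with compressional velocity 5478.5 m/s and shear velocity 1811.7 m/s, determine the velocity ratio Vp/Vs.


Vp/Vs = 5478.5 / 1811.7
= 3.024

3.024


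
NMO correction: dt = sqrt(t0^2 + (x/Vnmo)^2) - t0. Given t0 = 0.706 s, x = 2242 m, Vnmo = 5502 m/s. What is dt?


x/Vnmo = 2242/5502 = 0.407488
(x/Vnmo)^2 = 0.166047
t0^2 = 0.498436
sqrt(0.498436 + 0.166047) = 0.815158
dt = 0.815158 - 0.706 = 0.109158

0.109158


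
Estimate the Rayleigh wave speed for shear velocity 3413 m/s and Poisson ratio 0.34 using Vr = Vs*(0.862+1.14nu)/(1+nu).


Numerator factor = 0.862 + 1.14*0.34 = 1.2496
Denominator = 1 + 0.34 = 1.34
Vr = 3413 * 1.2496 / 1.34 = 3182.75 m/s

3182.75


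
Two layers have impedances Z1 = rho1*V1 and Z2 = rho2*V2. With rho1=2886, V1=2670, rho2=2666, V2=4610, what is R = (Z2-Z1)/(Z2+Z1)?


Z1 = 2886 * 2670 = 7705620
Z2 = 2666 * 4610 = 12290260
R = (12290260 - 7705620) / (12290260 + 7705620) = 4584640 / 19995880 = 0.2293

0.2293


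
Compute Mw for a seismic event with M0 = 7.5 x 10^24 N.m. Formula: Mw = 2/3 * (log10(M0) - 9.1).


log10(M0) = log10(7.5 x 10^24) = 24.8751
Mw = 2/3 * (24.8751 - 9.1)
= 2/3 * 15.7751
= 10.52

10.52


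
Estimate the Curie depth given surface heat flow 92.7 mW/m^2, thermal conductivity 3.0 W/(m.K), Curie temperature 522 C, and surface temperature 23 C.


T_Curie - T_surf = 522 - 23 = 499 C
Convert q to W/m^2: 92.7 mW/m^2 = 0.0927 W/m^2
d = 499 * 3.0 / 0.0927 = 16148.87 m

16148.87


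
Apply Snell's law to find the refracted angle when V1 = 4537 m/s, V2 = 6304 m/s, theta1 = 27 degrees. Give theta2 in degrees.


sin(theta1) = sin(27 deg) = 0.45399
sin(theta2) = V2/V1 * sin(theta1) = 6304/4537 * 0.45399 = 0.630804
theta2 = arcsin(0.630804) = 39.1094 degrees

39.1094


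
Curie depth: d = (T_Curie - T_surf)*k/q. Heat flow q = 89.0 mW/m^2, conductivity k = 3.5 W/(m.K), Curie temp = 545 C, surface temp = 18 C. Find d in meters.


T_Curie - T_surf = 545 - 18 = 527 C
Convert q to W/m^2: 89.0 mW/m^2 = 0.089 W/m^2
d = 527 * 3.5 / 0.089 = 20724.72 m

20724.72


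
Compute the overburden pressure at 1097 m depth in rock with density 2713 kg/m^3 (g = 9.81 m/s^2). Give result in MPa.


P = rho * g * z / 1e6
= 2713 * 9.81 * 1097 / 1e6
= 29196139.41 / 1e6
= 29.1961 MPa

29.1961


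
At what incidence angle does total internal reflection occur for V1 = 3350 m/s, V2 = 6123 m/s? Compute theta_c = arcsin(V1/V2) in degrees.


V1/V2 = 3350/6123 = 0.547117
theta_c = arcsin(0.547117) = 33.1695 degrees

33.1695


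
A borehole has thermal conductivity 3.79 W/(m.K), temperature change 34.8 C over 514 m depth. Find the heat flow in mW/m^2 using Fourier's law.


q = k * dT / dz * 1000
= 3.79 * 34.8 / 514 * 1000
= 0.256599 * 1000
= 256.5992 mW/m^2

256.5992


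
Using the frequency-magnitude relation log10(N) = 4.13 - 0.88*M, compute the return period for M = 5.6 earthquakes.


log10(N) = 4.13 - 0.88*5.6 = -0.798
N = 10^-0.798 = 0.159221
T = 1/N = 1/0.159221 = 6.2806 years

6.2806


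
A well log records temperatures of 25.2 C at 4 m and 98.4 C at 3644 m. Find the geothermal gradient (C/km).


dT = 98.4 - 25.2 = 73.2 C
dz = 3644 - 4 = 3640 m
gradient = dT/dz * 1000 = 73.2/3640 * 1000 = 20.1099 C/km

20.1099


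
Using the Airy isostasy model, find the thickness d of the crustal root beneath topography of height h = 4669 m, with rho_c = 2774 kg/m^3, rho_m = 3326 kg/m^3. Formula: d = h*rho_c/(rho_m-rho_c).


rho_m - rho_c = 3326 - 2774 = 552
d = 4669 * 2774 / 552
= 12951806 / 552
= 23463.42 m

23463.42


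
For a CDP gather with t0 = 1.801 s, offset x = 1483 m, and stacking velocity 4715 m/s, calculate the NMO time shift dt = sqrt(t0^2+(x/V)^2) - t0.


x/Vnmo = 1483/4715 = 0.314528
(x/Vnmo)^2 = 0.098928
t0^2 = 3.243601
sqrt(3.243601 + 0.098928) = 1.828258
dt = 1.828258 - 1.801 = 0.027258

0.027258


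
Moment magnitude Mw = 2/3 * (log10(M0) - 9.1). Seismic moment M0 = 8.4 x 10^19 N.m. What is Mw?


log10(M0) = log10(8.4 x 10^19) = 19.9243
Mw = 2/3 * (19.9243 - 9.1)
= 2/3 * 10.8243
= 7.22

7.22


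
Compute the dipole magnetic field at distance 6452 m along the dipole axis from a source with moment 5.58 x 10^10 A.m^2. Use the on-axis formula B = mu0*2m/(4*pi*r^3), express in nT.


m = 5.58 x 10^10 = 55800000000 A.m^2
2m = 111600000000 A.m^2
r^3 = 6452^3 = 268585817408
B = (4pi*10^-7) * 111600000000 / (4*pi * 268585817408) * 1e9
= 140240.696056 / 3375148923309.53 * 1e9
= 41.551 nT

41.551


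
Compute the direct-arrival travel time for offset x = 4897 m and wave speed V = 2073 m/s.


t = x / V
= 4897 / 2073
= 2.3623 s

2.3623


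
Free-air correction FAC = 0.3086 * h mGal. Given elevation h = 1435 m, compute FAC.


FAC = 0.3086 * h
= 0.3086 * 1435
= 442.841 mGal

442.841


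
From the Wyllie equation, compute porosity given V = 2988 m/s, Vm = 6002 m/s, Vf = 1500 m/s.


1/V - 1/Vm = 1/2988 - 1/6002 = 0.00016806
1/Vf - 1/Vm = 1/1500 - 1/6002 = 0.00050006
phi = 0.00016806 / 0.00050006 = 0.3361

0.3361


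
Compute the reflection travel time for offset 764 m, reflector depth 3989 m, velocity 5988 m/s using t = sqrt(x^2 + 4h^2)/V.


x^2 + 4h^2 = 764^2 + 4*3989^2 = 583696 + 63648484 = 64232180
sqrt(64232180) = 8014.4981
t = 8014.4981 / 5988 = 1.3384 s

1.3384


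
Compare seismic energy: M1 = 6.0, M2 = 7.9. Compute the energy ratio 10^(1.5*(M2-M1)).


M2 - M1 = 7.9 - 6.0 = 1.9
1.5 * 1.9 = 2.85
ratio = 10^2.85 = 707.95

707.95


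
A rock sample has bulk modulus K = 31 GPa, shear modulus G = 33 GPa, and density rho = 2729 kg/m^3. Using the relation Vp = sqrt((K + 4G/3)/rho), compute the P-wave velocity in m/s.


First compute the effective modulus:
K + 4G/3 = 31e9 + 4*33e9/3 = 75000000000.0 Pa
Then divide by density:
75000000000.0 / 2729 = 27482594.3569 Pa/(kg/m^3)
Take the square root:
Vp = sqrt(27482594.3569) = 5242.38 m/s

5242.38


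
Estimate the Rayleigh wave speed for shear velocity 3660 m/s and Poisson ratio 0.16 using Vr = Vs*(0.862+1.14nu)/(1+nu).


Numerator factor = 0.862 + 1.14*0.16 = 1.0444
Denominator = 1 + 0.16 = 1.16
Vr = 3660 * 1.0444 / 1.16 = 3295.26 m/s

3295.26


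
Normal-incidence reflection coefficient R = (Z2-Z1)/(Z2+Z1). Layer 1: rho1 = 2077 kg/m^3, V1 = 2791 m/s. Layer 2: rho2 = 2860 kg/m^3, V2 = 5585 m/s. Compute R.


Z1 = 2077 * 2791 = 5796907
Z2 = 2860 * 5585 = 15973100
R = (15973100 - 5796907) / (15973100 + 5796907) = 10176193 / 21770007 = 0.4674

0.4674


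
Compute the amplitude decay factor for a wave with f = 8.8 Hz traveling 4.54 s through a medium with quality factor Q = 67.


pi*f*t/Q = pi*8.8*4.54/67 = 1.873327
A/A0 = exp(-1.873327) = 0.153612

0.153612


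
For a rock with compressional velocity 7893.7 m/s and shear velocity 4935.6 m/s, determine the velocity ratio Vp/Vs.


Vp/Vs = 7893.7 / 4935.6
= 1.5993

1.5993


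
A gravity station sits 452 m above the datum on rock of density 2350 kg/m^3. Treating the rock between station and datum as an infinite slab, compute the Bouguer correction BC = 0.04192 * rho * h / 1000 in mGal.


BC = 0.04192 * rho * h / 1000
= 0.04192 * 2350 * 452 / 1000
= 44.5274 mGal

44.5274


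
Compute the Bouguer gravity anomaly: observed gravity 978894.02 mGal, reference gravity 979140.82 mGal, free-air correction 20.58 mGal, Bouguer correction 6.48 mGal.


BA = g_obs - g_ref + FAC - BC
= 978894.02 - 979140.82 + 20.58 - 6.48
= -232.7 mGal

-232.7


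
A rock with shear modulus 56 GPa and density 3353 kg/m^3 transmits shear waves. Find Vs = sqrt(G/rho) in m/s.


Convert G to Pa: G = 56e9 Pa
Compute G/rho = 56e9 / 3353 = 16701461.3779
Vs = sqrt(16701461.3779) = 4086.74 m/s

4086.74


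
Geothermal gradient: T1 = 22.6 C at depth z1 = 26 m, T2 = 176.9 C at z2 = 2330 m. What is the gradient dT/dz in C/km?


dT = 176.9 - 22.6 = 154.3 C
dz = 2330 - 26 = 2304 m
gradient = dT/dz * 1000 = 154.3/2304 * 1000 = 66.9705 C/km

66.9705


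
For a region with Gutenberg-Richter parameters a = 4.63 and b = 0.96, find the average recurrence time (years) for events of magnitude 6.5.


log10(N) = 4.63 - 0.96*6.5 = -1.61
N = 10^-1.61 = 0.024547
T = 1/N = 1/0.024547 = 40.738 years

40.738


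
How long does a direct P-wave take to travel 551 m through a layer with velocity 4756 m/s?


t = x / V
= 551 / 4756
= 0.1159 s

0.1159


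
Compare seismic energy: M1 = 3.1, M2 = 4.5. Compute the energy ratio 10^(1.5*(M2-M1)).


M2 - M1 = 4.5 - 3.1 = 1.4
1.5 * 1.4 = 2.1
ratio = 10^2.1 = 125.89

125.89


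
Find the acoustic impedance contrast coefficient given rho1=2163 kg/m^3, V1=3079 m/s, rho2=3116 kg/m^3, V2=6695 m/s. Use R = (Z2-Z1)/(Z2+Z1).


Z1 = 2163 * 3079 = 6659877
Z2 = 3116 * 6695 = 20861620
R = (20861620 - 6659877) / (20861620 + 6659877) = 14201743 / 27521497 = 0.516

0.516


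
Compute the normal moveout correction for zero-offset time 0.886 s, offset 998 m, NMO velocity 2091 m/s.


x/Vnmo = 998/2091 = 0.477284
(x/Vnmo)^2 = 0.2278
t0^2 = 0.784996
sqrt(0.784996 + 0.2278) = 1.006377
dt = 1.006377 - 0.886 = 0.120377

0.120377


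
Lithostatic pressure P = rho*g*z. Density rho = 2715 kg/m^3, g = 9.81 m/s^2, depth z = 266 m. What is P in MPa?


P = rho * g * z / 1e6
= 2715 * 9.81 * 266 / 1e6
= 7084683.9 / 1e6
= 7.0847 MPa

7.0847


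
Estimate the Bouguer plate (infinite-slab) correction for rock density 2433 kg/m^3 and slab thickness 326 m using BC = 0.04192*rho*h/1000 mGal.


BC = 0.04192 * rho * h / 1000
= 0.04192 * 2433 * 326 / 1000
= 33.2492 mGal

33.2492


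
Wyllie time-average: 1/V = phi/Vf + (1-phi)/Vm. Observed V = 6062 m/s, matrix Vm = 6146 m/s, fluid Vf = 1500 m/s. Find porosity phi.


1/V - 1/Vm = 1/6062 - 1/6146 = 2.25e-06
1/Vf - 1/Vm = 1/1500 - 1/6146 = 0.00050396
phi = 2.25e-06 / 0.00050396 = 0.0045

0.0045


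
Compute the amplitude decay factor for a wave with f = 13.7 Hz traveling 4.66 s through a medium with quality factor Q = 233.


pi*f*t/Q = pi*13.7*4.66/233 = 0.860796
A/A0 = exp(-0.860796) = 0.422825

0.422825


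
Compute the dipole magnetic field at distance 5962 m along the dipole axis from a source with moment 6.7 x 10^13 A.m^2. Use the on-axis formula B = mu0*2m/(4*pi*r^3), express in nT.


m = 6.7 x 10^13 = 67000000000000 A.m^2
2m = 134000000000000 A.m^2
r^3 = 5962^3 = 211921937128
B = (4pi*10^-7) * 134000000000000 / (4*pi * 211921937128) * 1e9
= 168389366.232413 / 2663089603263.37 * 1e9
= 63230.8301 nT

63230.8301


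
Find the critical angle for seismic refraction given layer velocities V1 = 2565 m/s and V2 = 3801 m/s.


V1/V2 = 2565/3801 = 0.674822
theta_c = arcsin(0.674822) = 42.4404 degrees

42.4404


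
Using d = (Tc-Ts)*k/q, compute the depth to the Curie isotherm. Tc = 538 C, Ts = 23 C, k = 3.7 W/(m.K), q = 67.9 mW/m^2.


T_Curie - T_surf = 538 - 23 = 515 C
Convert q to W/m^2: 67.9 mW/m^2 = 0.0679 W/m^2
d = 515 * 3.7 / 0.0679 = 28063.33 m

28063.33


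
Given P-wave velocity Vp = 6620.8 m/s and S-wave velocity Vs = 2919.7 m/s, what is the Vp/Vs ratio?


Vp/Vs = 6620.8 / 2919.7
= 2.2676

2.2676


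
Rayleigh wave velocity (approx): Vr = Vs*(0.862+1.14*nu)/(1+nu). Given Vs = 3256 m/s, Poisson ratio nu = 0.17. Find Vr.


Numerator factor = 0.862 + 1.14*0.17 = 1.0558
Denominator = 1 + 0.17 = 1.17
Vr = 3256 * 1.0558 / 1.17 = 2938.19 m/s

2938.19


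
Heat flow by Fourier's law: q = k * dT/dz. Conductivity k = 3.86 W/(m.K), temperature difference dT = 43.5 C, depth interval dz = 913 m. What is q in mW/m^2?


q = k * dT / dz * 1000
= 3.86 * 43.5 / 913 * 1000
= 0.18391 * 1000
= 183.9102 mW/m^2

183.9102


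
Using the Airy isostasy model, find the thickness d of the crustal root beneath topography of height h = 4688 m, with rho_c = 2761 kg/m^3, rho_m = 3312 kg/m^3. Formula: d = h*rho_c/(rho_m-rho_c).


rho_m - rho_c = 3312 - 2761 = 551
d = 4688 * 2761 / 551
= 12943568 / 551
= 23491.05 m

23491.05


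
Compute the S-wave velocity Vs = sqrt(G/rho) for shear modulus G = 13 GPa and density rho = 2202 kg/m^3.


Convert G to Pa: G = 13e9 Pa
Compute G/rho = 13e9 / 2202 = 5903723.8874
Vs = sqrt(5903723.8874) = 2429.76 m/s

2429.76


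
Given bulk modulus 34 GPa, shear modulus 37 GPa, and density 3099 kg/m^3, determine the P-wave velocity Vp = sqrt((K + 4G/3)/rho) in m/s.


First compute the effective modulus:
K + 4G/3 = 34e9 + 4*37e9/3 = 83333333333.33 Pa
Then divide by density:
83333333333.33 / 3099 = 26890394.751 Pa/(kg/m^3)
Take the square root:
Vp = sqrt(26890394.751) = 5185.59 m/s

5185.59


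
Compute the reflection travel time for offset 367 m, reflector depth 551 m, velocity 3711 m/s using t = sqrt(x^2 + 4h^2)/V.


x^2 + 4h^2 = 367^2 + 4*551^2 = 134689 + 1214404 = 1349093
sqrt(1349093) = 1161.5046
t = 1161.5046 / 3711 = 0.313 s

0.313


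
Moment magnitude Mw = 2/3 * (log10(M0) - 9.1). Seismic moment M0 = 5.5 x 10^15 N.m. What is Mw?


log10(M0) = log10(5.5 x 10^15) = 15.7404
Mw = 2/3 * (15.7404 - 9.1)
= 2/3 * 6.6404
= 4.43

4.43


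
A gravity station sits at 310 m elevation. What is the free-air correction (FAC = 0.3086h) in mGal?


FAC = 0.3086 * h
= 0.3086 * 310
= 95.666 mGal

95.666


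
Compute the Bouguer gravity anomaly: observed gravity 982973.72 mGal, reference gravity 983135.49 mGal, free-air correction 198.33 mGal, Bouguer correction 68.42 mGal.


BA = g_obs - g_ref + FAC - BC
= 982973.72 - 983135.49 + 198.33 - 68.42
= -31.86 mGal

-31.86


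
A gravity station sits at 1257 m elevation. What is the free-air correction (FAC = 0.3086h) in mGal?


FAC = 0.3086 * h
= 0.3086 * 1257
= 387.9102 mGal

387.9102


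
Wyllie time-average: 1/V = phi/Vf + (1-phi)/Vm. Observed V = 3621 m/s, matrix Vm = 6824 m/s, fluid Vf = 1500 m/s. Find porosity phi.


1/V - 1/Vm = 1/3621 - 1/6824 = 0.00012963
1/Vf - 1/Vm = 1/1500 - 1/6824 = 0.00052013
phi = 0.00012963 / 0.00052013 = 0.2492

0.2492


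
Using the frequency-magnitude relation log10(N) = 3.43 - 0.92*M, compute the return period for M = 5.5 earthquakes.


log10(N) = 3.43 - 0.92*5.5 = -1.63
N = 10^-1.63 = 0.023442
T = 1/N = 1/0.023442 = 42.658 years

42.658


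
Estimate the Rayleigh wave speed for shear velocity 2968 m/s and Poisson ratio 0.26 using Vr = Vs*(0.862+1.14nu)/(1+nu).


Numerator factor = 0.862 + 1.14*0.26 = 1.1584
Denominator = 1 + 0.26 = 1.26
Vr = 2968 * 1.1584 / 1.26 = 2728.68 m/s

2728.68


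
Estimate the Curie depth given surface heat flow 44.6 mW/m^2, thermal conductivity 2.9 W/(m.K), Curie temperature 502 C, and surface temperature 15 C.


T_Curie - T_surf = 502 - 15 = 487 C
Convert q to W/m^2: 44.6 mW/m^2 = 0.0446 W/m^2
d = 487 * 2.9 / 0.0446 = 31665.92 m

31665.92


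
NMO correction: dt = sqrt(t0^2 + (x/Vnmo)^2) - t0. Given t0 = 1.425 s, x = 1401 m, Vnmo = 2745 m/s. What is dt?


x/Vnmo = 1401/2745 = 0.510383
(x/Vnmo)^2 = 0.26049
t0^2 = 2.030625
sqrt(2.030625 + 0.26049) = 1.513643
dt = 1.513643 - 1.425 = 0.088643

0.088643


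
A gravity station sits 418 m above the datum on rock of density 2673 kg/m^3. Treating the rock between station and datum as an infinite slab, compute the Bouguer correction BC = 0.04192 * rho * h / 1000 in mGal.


BC = 0.04192 * rho * h / 1000
= 0.04192 * 2673 * 418 / 1000
= 46.8378 mGal

46.8378


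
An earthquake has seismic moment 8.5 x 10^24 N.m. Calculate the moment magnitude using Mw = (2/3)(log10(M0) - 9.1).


log10(M0) = log10(8.5 x 10^24) = 24.9294
Mw = 2/3 * (24.9294 - 9.1)
= 2/3 * 15.8294
= 10.55

10.55


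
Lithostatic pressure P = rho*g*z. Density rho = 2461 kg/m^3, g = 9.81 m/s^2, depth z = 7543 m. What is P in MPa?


P = rho * g * z / 1e6
= 2461 * 9.81 * 7543 / 1e6
= 182106198.63 / 1e6
= 182.1062 MPa

182.1062


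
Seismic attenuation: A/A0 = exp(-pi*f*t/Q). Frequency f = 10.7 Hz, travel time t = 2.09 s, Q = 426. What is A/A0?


pi*f*t/Q = pi*10.7*2.09/426 = 0.164919
A/A0 = exp(-0.164919) = 0.847963

0.847963


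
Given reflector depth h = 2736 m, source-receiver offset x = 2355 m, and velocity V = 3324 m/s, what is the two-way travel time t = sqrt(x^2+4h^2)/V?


x^2 + 4h^2 = 2355^2 + 4*2736^2 = 5546025 + 29942784 = 35488809
sqrt(35488809) = 5957.2484
t = 5957.2484 / 3324 = 1.7922 s

1.7922


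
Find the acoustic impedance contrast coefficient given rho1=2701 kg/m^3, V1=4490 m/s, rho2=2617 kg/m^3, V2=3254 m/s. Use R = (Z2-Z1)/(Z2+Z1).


Z1 = 2701 * 4490 = 12127490
Z2 = 2617 * 3254 = 8515718
R = (8515718 - 12127490) / (8515718 + 12127490) = -3611772 / 20643208 = -0.175

-0.175


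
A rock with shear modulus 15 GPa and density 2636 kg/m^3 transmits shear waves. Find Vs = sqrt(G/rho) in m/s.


Convert G to Pa: G = 15e9 Pa
Compute G/rho = 15e9 / 2636 = 5690440.0607
Vs = sqrt(5690440.0607) = 2385.46 m/s

2385.46


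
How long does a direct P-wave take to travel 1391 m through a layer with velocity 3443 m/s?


t = x / V
= 1391 / 3443
= 0.404 s

0.404


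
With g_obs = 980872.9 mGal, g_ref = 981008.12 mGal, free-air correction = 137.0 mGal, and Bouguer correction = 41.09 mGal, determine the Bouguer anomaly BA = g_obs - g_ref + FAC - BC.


BA = g_obs - g_ref + FAC - BC
= 980872.9 - 981008.12 + 137.0 - 41.09
= -39.31 mGal

-39.31


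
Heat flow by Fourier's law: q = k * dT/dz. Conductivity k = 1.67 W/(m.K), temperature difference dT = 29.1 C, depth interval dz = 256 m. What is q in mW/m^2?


q = k * dT / dz * 1000
= 1.67 * 29.1 / 256 * 1000
= 0.189832 * 1000
= 189.832 mW/m^2

189.832


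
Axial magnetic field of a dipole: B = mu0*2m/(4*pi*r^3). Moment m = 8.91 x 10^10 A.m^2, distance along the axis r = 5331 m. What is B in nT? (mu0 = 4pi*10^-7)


m = 8.91 x 10^10 = 89100000000 A.m^2
2m = 178200000000 A.m^2
r^3 = 5331^3 = 151504679691
B = (4pi*10^-7) * 178200000000 / (4*pi * 151504679691) * 1e9
= 223932.724348 / 1903863954806.88 * 1e9
= 117.6201 nT

117.6201


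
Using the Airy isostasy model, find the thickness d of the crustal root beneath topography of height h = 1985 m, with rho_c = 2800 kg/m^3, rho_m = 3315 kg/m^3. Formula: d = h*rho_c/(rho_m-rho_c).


rho_m - rho_c = 3315 - 2800 = 515
d = 1985 * 2800 / 515
= 5558000 / 515
= 10792.23 m

10792.23


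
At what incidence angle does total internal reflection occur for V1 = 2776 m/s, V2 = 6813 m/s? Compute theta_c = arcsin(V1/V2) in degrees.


V1/V2 = 2776/6813 = 0.407456
theta_c = arcsin(0.407456) = 24.0451 degrees

24.0451


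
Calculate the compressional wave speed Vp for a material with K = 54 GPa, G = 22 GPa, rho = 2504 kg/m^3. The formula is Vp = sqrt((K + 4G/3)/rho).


First compute the effective modulus:
K + 4G/3 = 54e9 + 4*22e9/3 = 83333333333.33 Pa
Then divide by density:
83333333333.33 / 2504 = 33280085.197 Pa/(kg/m^3)
Take the square root:
Vp = sqrt(33280085.197) = 5768.89 m/s

5768.89


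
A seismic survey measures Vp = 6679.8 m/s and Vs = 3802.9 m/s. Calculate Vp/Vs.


Vp/Vs = 6679.8 / 3802.9
= 1.7565

1.7565


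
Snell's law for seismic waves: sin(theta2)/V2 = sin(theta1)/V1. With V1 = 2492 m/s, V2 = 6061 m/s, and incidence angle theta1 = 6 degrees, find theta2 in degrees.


sin(theta1) = sin(6 deg) = 0.104528
sin(theta2) = V2/V1 * sin(theta1) = 6061/2492 * 0.104528 = 0.254232
theta2 = arcsin(0.254232) = 14.7281 degrees

14.7281


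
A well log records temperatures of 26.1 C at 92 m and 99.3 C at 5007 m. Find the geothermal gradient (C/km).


dT = 99.3 - 26.1 = 73.2 C
dz = 5007 - 92 = 4915 m
gradient = dT/dz * 1000 = 73.2/4915 * 1000 = 14.8932 C/km

14.8932


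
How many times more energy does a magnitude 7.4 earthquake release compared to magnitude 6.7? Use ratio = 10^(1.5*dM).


M2 - M1 = 7.4 - 6.7 = 0.7
1.5 * 0.7 = 1.05
ratio = 10^1.05 = 11.22

11.22


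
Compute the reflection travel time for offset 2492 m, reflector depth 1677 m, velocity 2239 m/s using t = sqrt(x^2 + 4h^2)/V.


x^2 + 4h^2 = 2492^2 + 4*1677^2 = 6210064 + 11249316 = 17459380
sqrt(17459380) = 4178.4423
t = 4178.4423 / 2239 = 1.8662 s

1.8662


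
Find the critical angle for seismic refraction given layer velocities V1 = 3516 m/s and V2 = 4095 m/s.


V1/V2 = 3516/4095 = 0.858608
theta_c = arcsin(0.858608) = 59.1607 degrees

59.1607


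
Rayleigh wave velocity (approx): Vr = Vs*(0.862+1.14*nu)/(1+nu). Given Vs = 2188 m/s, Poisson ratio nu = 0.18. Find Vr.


Numerator factor = 0.862 + 1.14*0.18 = 1.0672
Denominator = 1 + 0.18 = 1.18
Vr = 2188 * 1.0672 / 1.18 = 1978.84 m/s

1978.84


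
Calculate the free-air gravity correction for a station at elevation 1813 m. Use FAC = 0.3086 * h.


FAC = 0.3086 * h
= 0.3086 * 1813
= 559.4918 mGal

559.4918


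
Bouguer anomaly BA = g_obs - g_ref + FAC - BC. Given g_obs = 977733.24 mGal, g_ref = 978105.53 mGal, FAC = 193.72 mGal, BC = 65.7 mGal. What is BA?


BA = g_obs - g_ref + FAC - BC
= 977733.24 - 978105.53 + 193.72 - 65.7
= -244.27 mGal

-244.27


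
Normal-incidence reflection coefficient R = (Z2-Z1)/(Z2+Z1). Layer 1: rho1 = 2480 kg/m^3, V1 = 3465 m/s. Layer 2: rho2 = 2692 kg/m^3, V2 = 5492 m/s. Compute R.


Z1 = 2480 * 3465 = 8593200
Z2 = 2692 * 5492 = 14784464
R = (14784464 - 8593200) / (14784464 + 8593200) = 6191264 / 23377664 = 0.2648

0.2648


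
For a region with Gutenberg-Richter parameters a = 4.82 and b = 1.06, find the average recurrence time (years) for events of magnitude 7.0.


log10(N) = 4.82 - 1.06*7.0 = -2.6
N = 10^-2.6 = 0.002512
T = 1/N = 1/0.002512 = 398.1072 years

398.1072


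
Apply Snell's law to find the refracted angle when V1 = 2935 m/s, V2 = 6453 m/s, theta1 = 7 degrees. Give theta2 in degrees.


sin(theta1) = sin(7 deg) = 0.121869
sin(theta2) = V2/V1 * sin(theta1) = 6453/2935 * 0.121869 = 0.267946
theta2 = arcsin(0.267946) = 15.5421 degrees

15.5421


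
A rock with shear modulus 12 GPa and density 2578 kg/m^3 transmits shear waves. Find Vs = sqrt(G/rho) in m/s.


Convert G to Pa: G = 12e9 Pa
Compute G/rho = 12e9 / 2578 = 4654771.1404
Vs = sqrt(4654771.1404) = 2157.49 m/s

2157.49


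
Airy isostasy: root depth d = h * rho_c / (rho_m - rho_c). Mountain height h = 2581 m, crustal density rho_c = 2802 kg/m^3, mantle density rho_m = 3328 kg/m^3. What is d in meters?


rho_m - rho_c = 3328 - 2802 = 526
d = 2581 * 2802 / 526
= 7231962 / 526
= 13748.98 m

13748.98


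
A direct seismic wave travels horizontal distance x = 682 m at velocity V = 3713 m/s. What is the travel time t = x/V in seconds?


t = x / V
= 682 / 3713
= 0.1837 s

0.1837


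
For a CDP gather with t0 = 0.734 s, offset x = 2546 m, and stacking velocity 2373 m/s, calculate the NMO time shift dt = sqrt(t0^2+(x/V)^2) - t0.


x/Vnmo = 2546/2373 = 1.072903
(x/Vnmo)^2 = 1.151122
t0^2 = 0.538756
sqrt(0.538756 + 1.151122) = 1.299953
dt = 1.299953 - 0.734 = 0.565953

0.565953


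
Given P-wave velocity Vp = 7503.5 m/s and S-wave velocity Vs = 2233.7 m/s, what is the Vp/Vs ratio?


Vp/Vs = 7503.5 / 2233.7
= 3.3592

3.3592


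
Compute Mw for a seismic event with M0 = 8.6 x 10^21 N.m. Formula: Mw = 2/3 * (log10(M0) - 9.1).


log10(M0) = log10(8.6 x 10^21) = 21.9345
Mw = 2/3 * (21.9345 - 9.1)
= 2/3 * 12.8345
= 8.56

8.56


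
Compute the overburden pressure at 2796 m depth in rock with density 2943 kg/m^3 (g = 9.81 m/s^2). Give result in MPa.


P = rho * g * z / 1e6
= 2943 * 9.81 * 2796 / 1e6
= 80722840.68 / 1e6
= 80.7228 MPa

80.7228


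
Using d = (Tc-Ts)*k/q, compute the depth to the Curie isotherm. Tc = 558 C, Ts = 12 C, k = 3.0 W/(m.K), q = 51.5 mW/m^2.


T_Curie - T_surf = 558 - 12 = 546 C
Convert q to W/m^2: 51.5 mW/m^2 = 0.0515 W/m^2
d = 546 * 3.0 / 0.0515 = 31805.83 m

31805.83


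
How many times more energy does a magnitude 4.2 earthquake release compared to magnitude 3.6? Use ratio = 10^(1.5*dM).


M2 - M1 = 4.2 - 3.6 = 0.6
1.5 * 0.6 = 0.9
ratio = 10^0.9 = 7.94

7.94


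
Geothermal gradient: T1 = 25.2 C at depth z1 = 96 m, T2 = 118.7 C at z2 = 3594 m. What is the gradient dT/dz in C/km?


dT = 118.7 - 25.2 = 93.5 C
dz = 3594 - 96 = 3498 m
gradient = dT/dz * 1000 = 93.5/3498 * 1000 = 26.7296 C/km

26.7296


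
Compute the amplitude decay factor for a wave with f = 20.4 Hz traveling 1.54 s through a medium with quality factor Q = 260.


pi*f*t/Q = pi*20.4*1.54/260 = 0.379601
A/A0 = exp(-0.379601) = 0.684134

0.684134


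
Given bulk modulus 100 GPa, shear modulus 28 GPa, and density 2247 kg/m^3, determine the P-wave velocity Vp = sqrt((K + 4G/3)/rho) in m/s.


First compute the effective modulus:
K + 4G/3 = 100e9 + 4*28e9/3 = 137333333333.33 Pa
Then divide by density:
137333333333.33 / 2247 = 61118528.4082 Pa/(kg/m^3)
Take the square root:
Vp = sqrt(61118528.4082) = 7817.83 m/s

7817.83


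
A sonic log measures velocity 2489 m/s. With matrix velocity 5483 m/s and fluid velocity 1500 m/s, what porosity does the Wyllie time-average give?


1/V - 1/Vm = 1/2489 - 1/5483 = 0.00021939
1/Vf - 1/Vm = 1/1500 - 1/5483 = 0.00048428
phi = 0.00021939 / 0.00048428 = 0.453

0.453


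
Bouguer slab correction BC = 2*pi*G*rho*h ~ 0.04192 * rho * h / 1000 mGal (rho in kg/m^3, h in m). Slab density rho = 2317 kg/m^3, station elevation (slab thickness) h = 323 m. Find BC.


BC = 0.04192 * rho * h / 1000
= 0.04192 * 2317 * 323 / 1000
= 31.3726 mGal

31.3726


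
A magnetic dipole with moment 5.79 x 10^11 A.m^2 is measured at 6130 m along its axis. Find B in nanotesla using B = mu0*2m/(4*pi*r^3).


m = 5.79 x 10^11 = 579000000000 A.m^2
2m = 1158000000000 A.m^2
r^3 = 6130^3 = 230346397000
B = (4pi*10^-7) * 1158000000000 / (4*pi * 230346397000) * 1e9
= 1455185.717143 / 2894618194384.31 * 1e9
= 502.7211 nT

502.7211


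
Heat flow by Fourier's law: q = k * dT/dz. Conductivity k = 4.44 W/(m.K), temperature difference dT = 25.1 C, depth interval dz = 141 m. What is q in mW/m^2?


q = k * dT / dz * 1000
= 4.44 * 25.1 / 141 * 1000
= 0.790383 * 1000
= 790.383 mW/m^2

790.383


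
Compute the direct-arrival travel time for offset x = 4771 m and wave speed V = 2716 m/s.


t = x / V
= 4771 / 2716
= 1.7566 s

1.7566


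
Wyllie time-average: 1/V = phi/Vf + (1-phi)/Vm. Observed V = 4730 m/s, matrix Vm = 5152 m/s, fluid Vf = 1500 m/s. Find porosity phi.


1/V - 1/Vm = 1/4730 - 1/5152 = 1.732e-05
1/Vf - 1/Vm = 1/1500 - 1/5152 = 0.00047257
phi = 1.732e-05 / 0.00047257 = 0.0366

0.0366


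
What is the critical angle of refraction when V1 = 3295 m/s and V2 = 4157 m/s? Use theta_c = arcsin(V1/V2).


V1/V2 = 3295/4157 = 0.792639
theta_c = arcsin(0.792639) = 52.4328 degrees

52.4328


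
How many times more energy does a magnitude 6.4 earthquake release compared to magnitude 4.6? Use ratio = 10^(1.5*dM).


M2 - M1 = 6.4 - 4.6 = 1.8
1.5 * 1.8 = 2.7
ratio = 10^2.7 = 501.19

501.19


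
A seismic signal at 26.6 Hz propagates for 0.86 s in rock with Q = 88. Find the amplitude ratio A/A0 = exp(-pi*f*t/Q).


pi*f*t/Q = pi*26.6*0.86/88 = 0.816671
A/A0 = exp(-0.816671) = 0.4419

0.4419


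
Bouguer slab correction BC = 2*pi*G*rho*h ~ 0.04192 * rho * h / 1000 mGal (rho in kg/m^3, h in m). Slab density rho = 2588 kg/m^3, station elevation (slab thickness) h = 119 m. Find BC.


BC = 0.04192 * rho * h / 1000
= 0.04192 * 2588 * 119 / 1000
= 12.9102 mGal

12.9102


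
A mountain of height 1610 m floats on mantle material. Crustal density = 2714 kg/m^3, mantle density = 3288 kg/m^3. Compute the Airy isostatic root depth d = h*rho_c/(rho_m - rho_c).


rho_m - rho_c = 3288 - 2714 = 574
d = 1610 * 2714 / 574
= 4369540 / 574
= 7612.44 m

7612.44


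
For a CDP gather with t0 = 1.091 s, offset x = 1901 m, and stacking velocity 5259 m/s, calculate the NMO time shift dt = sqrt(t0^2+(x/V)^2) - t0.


x/Vnmo = 1901/5259 = 0.361476
(x/Vnmo)^2 = 0.130665
t0^2 = 1.190281
sqrt(1.190281 + 0.130665) = 1.149324
dt = 1.149324 - 1.091 = 0.058324

0.058324


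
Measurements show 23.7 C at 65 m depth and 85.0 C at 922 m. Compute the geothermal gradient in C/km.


dT = 85.0 - 23.7 = 61.3 C
dz = 922 - 65 = 857 m
gradient = dT/dz * 1000 = 61.3/857 * 1000 = 71.5286 C/km

71.5286


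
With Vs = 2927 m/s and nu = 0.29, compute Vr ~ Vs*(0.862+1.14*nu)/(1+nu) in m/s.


Numerator factor = 0.862 + 1.14*0.29 = 1.1926
Denominator = 1 + 0.29 = 1.29
Vr = 2927 * 1.1926 / 1.29 = 2706.0 m/s

2706.0


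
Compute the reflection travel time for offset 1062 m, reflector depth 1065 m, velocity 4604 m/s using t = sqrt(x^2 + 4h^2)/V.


x^2 + 4h^2 = 1062^2 + 4*1065^2 = 1127844 + 4536900 = 5664744
sqrt(5664744) = 2380.0723
t = 2380.0723 / 4604 = 0.517 s

0.517
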